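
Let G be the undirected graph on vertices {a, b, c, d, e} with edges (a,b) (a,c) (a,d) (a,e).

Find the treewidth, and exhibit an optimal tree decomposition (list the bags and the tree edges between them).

The largest bag has 2 vertices, giving width 1; this decomposition certifies tw(G) ≤ 1. Since G has at least one edge (e.g. c–a), it is not an edgeless graph, so tw(G) ≥ 1. Therefore the treewidth is 1.

Treewidth 1.
One optimal decomposition is:
Bags: B1 = {a, c}  B2 = {a, b}  B3 = {a, e}  B4 = {a, d}
Tree: B1–B2, B2–B3, B2–B4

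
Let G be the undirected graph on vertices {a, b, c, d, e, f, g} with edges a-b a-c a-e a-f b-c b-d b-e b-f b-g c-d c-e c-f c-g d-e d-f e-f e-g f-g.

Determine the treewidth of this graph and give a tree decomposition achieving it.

Every bag has size at most 5, so the width is 5 − 1 = 4 and tw(G) ≤ 4. Conversely, {b, c, d, e, f} is a clique of size 5, and the vertices of any clique must share a bag in every tree decomposition; so some bag has ≥ 5 vertices and tw(G) ≥ 4. Therefore the treewidth is 4.

Treewidth 4.
One optimal decomposition is:
Bags: B1 = {b, c, e, f, g}  B2 = {b, c, d, e, f}  B3 = {a, b, c, e, f}
Tree: B1–B2, B2–B3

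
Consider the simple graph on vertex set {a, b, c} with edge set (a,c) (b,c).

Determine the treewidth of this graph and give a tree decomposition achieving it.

Treewidth 1.
One such decomposition:
Bags: B1 = {b, c}  B2 = {a, c}
Tree: B1–B2

Each bag holds 2 vertices, so the decomposition has width 1, which upper-bounds the treewidth. Since G has at least one edge (e.g. b–c), it is not an edgeless graph, so tw(G) ≥ 1. The upper and lower bounds meet at 1, so that is the treewidth.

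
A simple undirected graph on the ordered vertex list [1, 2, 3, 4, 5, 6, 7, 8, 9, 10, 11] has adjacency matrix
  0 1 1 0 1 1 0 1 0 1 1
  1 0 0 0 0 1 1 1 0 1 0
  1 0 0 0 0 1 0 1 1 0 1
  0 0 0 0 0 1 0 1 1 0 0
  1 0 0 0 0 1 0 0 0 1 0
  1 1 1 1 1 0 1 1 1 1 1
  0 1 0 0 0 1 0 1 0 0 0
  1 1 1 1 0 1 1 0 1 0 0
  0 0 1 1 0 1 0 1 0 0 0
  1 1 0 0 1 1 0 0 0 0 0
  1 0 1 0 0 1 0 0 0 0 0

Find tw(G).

A width-3 tree decomposition is:
Bags: B1 = {1, 3, 6, 8}  B2 = {3, 6, 8, 9}  B3 = {4, 6, 8, 9}  B4 = {1, 2, 6, 8}  B5 = {1, 3, 6, 11}  B6 = {2, 6, 7, 8}  B7 = {1, 2, 6, 10}  B8 = {1, 5, 6, 10}
Tree: B1–B2, B2–B3, B1–B4, B1–B5, B4–B6, B4–B7, B7–B8
Each bag holds 4 vertices, so the decomposition has width 3, which upper-bounds the treewidth. Conversely, {1, 3, 6, 11} is a clique of size 4, and the vertices of any clique must share a bag in every tree decomposition; so some bag has ≥ 4 vertices and tw(G) ≥ 3. Therefore the treewidth is 3.

3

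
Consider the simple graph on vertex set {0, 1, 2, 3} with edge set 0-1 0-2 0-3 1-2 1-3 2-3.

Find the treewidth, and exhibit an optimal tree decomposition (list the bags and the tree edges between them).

Treewidth 3.
One optimal decomposition is:
Bags: B1 = {0, 1, 2, 3}
Tree: (single bag)

A single bag containing all 4 vertices is trivially a valid decomposition of width 3. Conversely, {0, 1, 2, 3} is a clique of size 4, and the vertices of any clique must share a bag in every tree decomposition; so some bag has ≥ 4 vertices and tw(G) ≥ 3. Combining the bounds, tw(G) = 3.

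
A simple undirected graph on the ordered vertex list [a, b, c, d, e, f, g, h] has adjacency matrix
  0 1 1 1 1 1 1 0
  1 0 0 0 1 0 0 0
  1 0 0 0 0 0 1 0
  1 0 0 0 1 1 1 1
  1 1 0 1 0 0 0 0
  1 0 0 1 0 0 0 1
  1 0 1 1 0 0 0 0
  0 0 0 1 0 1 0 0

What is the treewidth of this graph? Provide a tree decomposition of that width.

Treewidth 2.
One such decomposition:
Bags: B1 = {a, d, f}  B2 = {a, d, g}  B3 = {a, d, e}  B4 = {a, b, e}  B5 = {a, c, g}  B6 = {d, f, h}
Tree: B1–B2, B1–B3, B3–B4, B2–B5, B1–B6

Every bag has size at most 3, so the width is 3 − 1 = 2 and tw(G) ≤ 2. On the other hand G contains the 3-clique {d, f, h}. A clique must lie in a single bag of any decomposition, so no decomposition can have width below 2. Therefore the treewidth is 2.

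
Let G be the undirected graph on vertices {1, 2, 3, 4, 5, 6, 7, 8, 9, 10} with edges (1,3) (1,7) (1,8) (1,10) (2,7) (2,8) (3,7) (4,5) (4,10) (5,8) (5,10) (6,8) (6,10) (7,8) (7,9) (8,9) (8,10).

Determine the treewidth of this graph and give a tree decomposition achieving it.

Treewidth 2.
Bags: B1 = {1, 7, 8}  B2 = {1, 8, 10}  B3 = {7, 8, 9}  B4 = {6, 8, 10}  B5 = {5, 8, 10}  B6 = {4, 5, 10}  B7 = {2, 7, 8}  B8 = {1, 3, 7}
Tree: B1–B2, B1–B3, B2–B4, B4–B5, B5–B6, B3–B7, B1–B8

The largest bag has 3 vertices, giving width 2; this decomposition certifies tw(G) ≤ 2. Conversely, {1, 8, 10} is a clique of size 3, and the vertices of any clique must share a bag in every tree decomposition; so some bag has ≥ 3 vertices and tw(G) ≥ 2. The upper and lower bounds meet at 2, so that is the treewidth.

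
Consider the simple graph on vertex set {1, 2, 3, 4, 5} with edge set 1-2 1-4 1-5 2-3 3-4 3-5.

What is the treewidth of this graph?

A width-2 tree decomposition is:
Bags: B1 = {1, 3, 4}  B2 = {1, 3, 5}  B3 = {1, 2, 3}
Tree: B1–B2, B2–B3
Each bag holds 3 vertices, so the decomposition has width 2, which upper-bounds the treewidth. Since 3–4–1–5–3 is a cycle in G, G is not acyclic. Forests are exactly the graphs of treewidth ≤ 1, so tw(G) ≥ 2. Combining the bounds, tw(G) = 2.

2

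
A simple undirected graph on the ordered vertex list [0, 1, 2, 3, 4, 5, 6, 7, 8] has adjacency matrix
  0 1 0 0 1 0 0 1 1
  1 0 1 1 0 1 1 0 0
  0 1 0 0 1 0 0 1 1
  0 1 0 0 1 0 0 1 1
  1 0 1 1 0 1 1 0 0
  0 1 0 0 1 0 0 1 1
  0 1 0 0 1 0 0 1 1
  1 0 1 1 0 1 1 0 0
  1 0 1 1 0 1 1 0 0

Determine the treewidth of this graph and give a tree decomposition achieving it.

Treewidth 4.
Bags: B1 = {1, 2, 4, 7, 8}  B2 = {0, 1, 4, 7, 8}  B3 = {1, 3, 4, 7, 8}  B4 = {1, 4, 6, 7, 8}  B5 = {1, 4, 5, 7, 8}
Tree: B1–B2, B2–B3, B3–B4, B4–B5

The largest bag has 5 vertices, giving width 4; this decomposition certifies tw(G) ≤ 4. For the lower bound: the 5 vertex sets {1,2}, {0,8}, {3,4}, {7}, {6} are disjoint, each induces a connected subgraph, and every pair is joined by at least one edge of G. Contracting each set to a single vertex therefore yields K_{5} as a minor, and since treewidth is minor-monotone, tw(G) ≥ tw(K_{5}) = 4. Hence tw(G) = 4 exactly.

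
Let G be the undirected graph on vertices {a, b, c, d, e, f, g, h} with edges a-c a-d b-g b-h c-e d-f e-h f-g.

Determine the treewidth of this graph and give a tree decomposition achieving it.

Treewidth 2.
One optimal decomposition is:
Bags: B1 = {a, d, f}  B2 = {a, c, f}  B3 = {c, e, f}  B4 = {e, f, h}  B5 = {b, f, h}  B6 = {b, f, g}
Tree: B1–B2, B2–B3, B3–B4, B4–B5, B5–B6

Each bag holds 3 vertices, so the decomposition has width 2, which upper-bounds the treewidth. For the lower bound, G contains the cycle f–d–a–c–e–h–b–g–f, so G is not a forest; only forests have treewidth ≤ 1, hence tw(G) ≥ 2. The upper and lower bounds meet at 2, so that is the treewidth.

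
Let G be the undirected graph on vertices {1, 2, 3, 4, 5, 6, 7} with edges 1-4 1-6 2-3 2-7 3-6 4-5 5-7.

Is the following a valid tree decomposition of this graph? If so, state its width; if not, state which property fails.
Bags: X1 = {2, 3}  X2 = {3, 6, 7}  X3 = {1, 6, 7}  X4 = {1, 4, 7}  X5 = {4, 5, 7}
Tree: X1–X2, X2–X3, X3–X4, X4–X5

A tree decomposition must satisfy three properties: every vertex lies in some bag; for every edge, both endpoints lie together in some bag; and for every vertex, the bags containing it form a connected subtree. Here edge (7,2) lies in no bag, so the decomposition is invalid.

No — edge (7,2) lies in no bag.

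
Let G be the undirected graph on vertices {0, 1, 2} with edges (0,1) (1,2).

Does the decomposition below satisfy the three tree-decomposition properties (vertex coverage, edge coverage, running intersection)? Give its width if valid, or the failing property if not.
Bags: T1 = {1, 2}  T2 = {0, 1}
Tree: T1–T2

Vertex coverage: the bags together contain {0, 1, 2}, the full vertex set. Edge coverage: each edge of G has both endpoints in at least one bag. Running intersection: for every vertex, the bags containing it form a connected subtree. All three properties hold, so this is a valid tree decomposition of width max|bag| − 1 = 1, and hence tw(G) ≤ 1.

Yes; width 1.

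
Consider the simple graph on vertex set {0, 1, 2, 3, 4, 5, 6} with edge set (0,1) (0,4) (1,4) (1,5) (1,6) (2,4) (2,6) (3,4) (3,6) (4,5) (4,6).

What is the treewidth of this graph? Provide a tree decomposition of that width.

Treewidth 2.
One optimal decomposition is:
Bags: B1 = {1, 4, 6}  B2 = {0, 1, 4}  B3 = {2, 4, 6}  B4 = {3, 4, 6}  B5 = {1, 4, 5}
Tree: B1–B2, B1–B3, B1–B4, B1–B5

Every bag has size at most 3, so the width is 3 − 1 = 2 and tw(G) ≤ 2. For the lower bound, the 3 vertices {0, 1, 4} are pairwise adjacent, and any tree decomposition puts a clique entirely inside one bag — forcing width ≥ 2. The upper and lower bounds meet at 2, so that is the treewidth.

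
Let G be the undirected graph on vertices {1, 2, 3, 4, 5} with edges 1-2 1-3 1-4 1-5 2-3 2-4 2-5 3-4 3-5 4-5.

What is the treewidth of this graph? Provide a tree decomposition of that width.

Treewidth 4.
One such decomposition:
Bags: B1 = {1, 2, 3, 4, 5}
Tree: (single bag)

A single bag containing all 5 vertices is trivially a valid decomposition of width 4. On the other hand G contains the 5-clique {1, 2, 3, 4, 5}. A clique must lie in a single bag of any decomposition, so no decomposition can have width below 4. Therefore the treewidth is 4.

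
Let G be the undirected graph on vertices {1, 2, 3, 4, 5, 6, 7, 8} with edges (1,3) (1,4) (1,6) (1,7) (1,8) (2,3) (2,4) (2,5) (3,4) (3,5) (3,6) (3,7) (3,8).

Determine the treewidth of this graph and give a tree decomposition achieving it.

Each bag holds 3 vertices, so the decomposition has width 2, which upper-bounds the treewidth. For the lower bound, the 3 vertices {1, 3, 8} are pairwise adjacent, and any tree decomposition puts a clique entirely inside one bag — forcing width ≥ 2. Hence tw(G) = 2 exactly.

Treewidth 2.
One such decomposition:
Bags: B1 = {1, 3, 4}  B2 = {1, 3, 8}  B3 = {2, 3, 4}  B4 = {2, 3, 5}  B5 = {1, 3, 7}  B6 = {1, 3, 6}
Tree: B1–B2, B1–B3, B3–B4, B2–B5, B1–B6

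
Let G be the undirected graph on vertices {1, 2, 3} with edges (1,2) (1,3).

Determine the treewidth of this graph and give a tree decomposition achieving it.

Treewidth 1.
One optimal decomposition is:
Bags: B1 = {1, 3}  B2 = {1, 2}
Tree: B1–B2

The largest bag has 2 vertices, giving width 1; this decomposition certifies tw(G) ≤ 1. Any graph with an edge has treewidth ≥ 1, and G has the edge 3–1. Hence tw(G) = 1 exactly.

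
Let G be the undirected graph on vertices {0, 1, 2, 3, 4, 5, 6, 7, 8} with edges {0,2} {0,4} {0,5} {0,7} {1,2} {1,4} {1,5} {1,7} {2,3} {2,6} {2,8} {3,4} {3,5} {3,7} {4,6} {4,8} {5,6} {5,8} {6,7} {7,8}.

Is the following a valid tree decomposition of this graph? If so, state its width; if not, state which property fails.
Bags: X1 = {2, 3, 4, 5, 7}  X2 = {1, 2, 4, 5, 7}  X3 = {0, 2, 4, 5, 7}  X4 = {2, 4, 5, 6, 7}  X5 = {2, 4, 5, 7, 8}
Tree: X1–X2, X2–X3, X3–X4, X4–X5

Yes; width 4.

Every vertex of G appears in some bag (union = {0, 1, 2, 3, 4, 5, 6, 7, 8}); every edge is covered by a bag; and for each vertex v the set of bags containing v is connected in the bag tree. The decomposition is therefore valid. The largest bag has 5 vertices, so the width is 4.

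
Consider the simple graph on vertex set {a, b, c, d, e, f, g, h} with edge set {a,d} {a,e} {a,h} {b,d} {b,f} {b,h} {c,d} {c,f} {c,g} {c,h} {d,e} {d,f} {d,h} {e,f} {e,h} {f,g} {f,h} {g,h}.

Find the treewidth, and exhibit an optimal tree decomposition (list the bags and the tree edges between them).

Treewidth 3.
One optimal decomposition is:
Bags: B1 = {c, d, f, h}  B2 = {d, e, f, h}  B3 = {b, d, f, h}  B4 = {c, f, g, h}  B5 = {a, d, e, h}
Tree: B1–B2, B2–B3, B1–B4, B2–B5

The largest bag has 4 vertices, giving width 3; this decomposition certifies tw(G) ≤ 3. Conversely, {a, d, e, h} is a clique of size 4, and the vertices of any clique must share a bag in every tree decomposition; so some bag has ≥ 4 vertices and tw(G) ≥ 3. The upper and lower bounds meet at 3, so that is the treewidth.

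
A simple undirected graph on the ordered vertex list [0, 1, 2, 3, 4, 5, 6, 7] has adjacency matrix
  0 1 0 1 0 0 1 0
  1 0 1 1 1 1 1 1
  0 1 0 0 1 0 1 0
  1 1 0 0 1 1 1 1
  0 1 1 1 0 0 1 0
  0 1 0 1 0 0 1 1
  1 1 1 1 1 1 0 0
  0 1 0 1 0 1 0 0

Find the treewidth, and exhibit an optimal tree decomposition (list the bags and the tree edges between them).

Every bag has size at most 4, so the width is 4 − 1 = 3 and tw(G) ≤ 3. Conversely, {1, 2, 4, 6} is a clique of size 4, and the vertices of any clique must share a bag in every tree decomposition; so some bag has ≥ 4 vertices and tw(G) ≥ 3. Therefore the treewidth is 3.

Treewidth 3.
One such decomposition:
Bags: B1 = {1, 3, 4, 6}  B2 = {1, 2, 4, 6}  B3 = {1, 3, 5, 6}  B4 = {1, 3, 5, 7}  B5 = {0, 1, 3, 6}
Tree: B1–B2, B1–B3, B3–B4, B3–B5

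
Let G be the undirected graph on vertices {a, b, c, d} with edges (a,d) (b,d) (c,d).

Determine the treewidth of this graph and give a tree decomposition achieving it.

Treewidth 1.
Bags: B1 = {a, d}  B2 = {c, d}  B3 = {b, d}
Tree: B1–B2, B2–B3

The largest bag has 2 vertices, giving width 1; this decomposition certifies tw(G) ≤ 1. G has an edge, so its treewidth is at least 1. Combining the bounds, tw(G) = 1.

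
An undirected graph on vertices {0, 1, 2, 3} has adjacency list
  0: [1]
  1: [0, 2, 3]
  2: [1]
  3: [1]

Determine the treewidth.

1

A width-1 tree decomposition is:
Bags: B1 = {0, 1}  B2 = {1, 2}  B3 = {1, 3}
Tree: B1–B2, B1–B3
Every bag has size at most 2, so the width is 2 − 1 = 1 and tw(G) ≤ 1. Any graph with an edge has treewidth ≥ 1, and G has the edge 1–0. The upper and lower bounds meet at 1, so that is the treewidth.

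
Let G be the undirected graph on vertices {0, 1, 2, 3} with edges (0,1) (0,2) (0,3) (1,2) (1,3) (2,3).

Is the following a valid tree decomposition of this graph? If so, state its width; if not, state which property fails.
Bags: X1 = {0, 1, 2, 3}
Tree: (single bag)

Checking the three conditions: (i) the bags cover all of {0, 1, 2, 3}; (ii) for each edge, some bag contains both endpoints; (iii) the bags containing any fixed vertex form a subtree. All hold, so the decomposition is valid with width 4 − 1 = 3.

Yes; width 3.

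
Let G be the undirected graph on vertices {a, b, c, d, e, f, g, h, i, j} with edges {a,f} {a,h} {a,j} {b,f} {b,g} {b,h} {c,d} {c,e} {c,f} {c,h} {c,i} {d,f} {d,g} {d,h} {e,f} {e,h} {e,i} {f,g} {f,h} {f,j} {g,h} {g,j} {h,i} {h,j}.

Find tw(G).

3

A width-3 tree decomposition is:
Bags: B1 = {f, g, h, j}  B2 = {d, f, g, h}  B3 = {c, d, f, h}  B4 = {c, e, f, h}  B5 = {a, f, h, j}  B6 = {c, e, h, i}  B7 = {b, f, g, h}
Tree: B1–B2, B2–B3, B3–B4, B1–B5, B4–B6, B2–B7
Every bag has size at most 4, so the width is 4 − 1 = 3 and tw(G) ≤ 3. For the lower bound, the 4 vertices {d, f, g, h} are pairwise adjacent, and any tree decomposition puts a clique entirely inside one bag — forcing width ≥ 3. The upper and lower bounds meet at 3, so that is the treewidth.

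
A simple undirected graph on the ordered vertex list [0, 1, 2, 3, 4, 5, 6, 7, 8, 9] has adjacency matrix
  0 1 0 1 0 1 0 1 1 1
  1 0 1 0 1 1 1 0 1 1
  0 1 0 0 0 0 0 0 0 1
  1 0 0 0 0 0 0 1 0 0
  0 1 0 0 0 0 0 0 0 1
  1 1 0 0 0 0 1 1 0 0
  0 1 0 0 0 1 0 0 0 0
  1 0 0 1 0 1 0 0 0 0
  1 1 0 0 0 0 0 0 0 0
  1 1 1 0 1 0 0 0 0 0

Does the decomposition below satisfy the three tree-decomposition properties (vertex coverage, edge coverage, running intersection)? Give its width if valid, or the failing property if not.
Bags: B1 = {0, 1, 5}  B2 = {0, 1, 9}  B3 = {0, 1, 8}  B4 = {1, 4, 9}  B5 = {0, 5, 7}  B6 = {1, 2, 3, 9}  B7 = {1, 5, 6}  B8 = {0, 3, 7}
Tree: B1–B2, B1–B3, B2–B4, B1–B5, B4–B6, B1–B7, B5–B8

No — bags containing vertex 3 are not connected in the tree.

A tree decomposition must satisfy three properties: every vertex lies in some bag; for every edge, both endpoints lie together in some bag; and for every vertex, the bags containing it form a connected subtree. Here bags containing vertex 3 are not connected in the tree, so the decomposition is invalid.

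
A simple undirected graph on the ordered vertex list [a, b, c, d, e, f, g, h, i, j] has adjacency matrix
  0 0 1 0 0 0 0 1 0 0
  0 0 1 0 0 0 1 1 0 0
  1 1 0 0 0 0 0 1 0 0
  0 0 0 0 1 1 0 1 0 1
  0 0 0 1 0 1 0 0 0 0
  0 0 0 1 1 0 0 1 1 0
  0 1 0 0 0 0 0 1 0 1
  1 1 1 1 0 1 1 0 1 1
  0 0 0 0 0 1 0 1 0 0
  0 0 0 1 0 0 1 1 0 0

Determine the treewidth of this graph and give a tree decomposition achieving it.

Treewidth 2.
Bags: B1 = {g, h, j}  B2 = {b, g, h}  B3 = {d, h, j}  B4 = {b, c, h}  B5 = {d, f, h}  B6 = {f, h, i}  B7 = {d, e, f}  B8 = {a, c, h}
Tree: B1–B2, B1–B3, B2–B4, B3–B5, B5–B6, B5–B7, B4–B8

The largest bag has 3 vertices, giving width 2; this decomposition certifies tw(G) ≤ 2. For the lower bound, the 3 vertices {d, e, f} are pairwise adjacent, and any tree decomposition puts a clique entirely inside one bag — forcing width ≥ 2. Combining the bounds, tw(G) = 2.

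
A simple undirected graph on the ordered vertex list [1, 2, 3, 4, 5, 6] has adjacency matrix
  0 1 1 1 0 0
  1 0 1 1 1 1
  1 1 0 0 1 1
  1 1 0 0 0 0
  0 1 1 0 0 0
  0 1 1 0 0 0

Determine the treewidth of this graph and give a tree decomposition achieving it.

Treewidth 2.
One such decomposition:
Bags: B1 = {2, 3, 5}  B2 = {1, 2, 3}  B3 = {1, 2, 4}  B4 = {2, 3, 6}
Tree: B1–B2, B2–B3, B2–B4

Each bag holds 3 vertices, so the decomposition has width 2, which upper-bounds the treewidth. Conversely, {1, 2, 3} is a clique of size 3, and the vertices of any clique must share a bag in every tree decomposition; so some bag has ≥ 3 vertices and tw(G) ≥ 2. Combining the bounds, tw(G) = 2.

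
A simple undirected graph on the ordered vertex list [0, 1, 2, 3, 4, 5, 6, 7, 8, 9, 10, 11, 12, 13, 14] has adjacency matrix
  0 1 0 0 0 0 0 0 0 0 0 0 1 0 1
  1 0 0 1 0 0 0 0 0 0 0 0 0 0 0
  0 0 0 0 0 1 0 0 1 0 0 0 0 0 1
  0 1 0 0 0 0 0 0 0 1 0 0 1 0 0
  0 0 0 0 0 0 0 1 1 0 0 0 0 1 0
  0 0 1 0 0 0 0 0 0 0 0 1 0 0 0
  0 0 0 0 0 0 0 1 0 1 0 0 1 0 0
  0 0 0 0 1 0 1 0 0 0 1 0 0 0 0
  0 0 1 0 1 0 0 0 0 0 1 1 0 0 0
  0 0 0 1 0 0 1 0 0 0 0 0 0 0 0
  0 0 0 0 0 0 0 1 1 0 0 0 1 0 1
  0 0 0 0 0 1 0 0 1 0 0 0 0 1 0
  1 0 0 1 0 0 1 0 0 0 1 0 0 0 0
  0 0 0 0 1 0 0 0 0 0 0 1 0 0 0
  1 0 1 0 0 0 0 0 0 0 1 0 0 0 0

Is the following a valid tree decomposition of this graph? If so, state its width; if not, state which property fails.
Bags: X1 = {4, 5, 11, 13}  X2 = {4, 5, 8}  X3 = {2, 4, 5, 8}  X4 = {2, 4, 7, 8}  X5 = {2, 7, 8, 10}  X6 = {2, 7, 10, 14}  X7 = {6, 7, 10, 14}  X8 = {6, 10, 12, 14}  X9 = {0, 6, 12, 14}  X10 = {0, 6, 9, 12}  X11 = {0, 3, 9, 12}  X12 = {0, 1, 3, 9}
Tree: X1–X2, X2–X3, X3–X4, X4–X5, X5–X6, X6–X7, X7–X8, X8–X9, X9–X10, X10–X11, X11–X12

A tree decomposition must satisfy three properties: every vertex lies in some bag; for every edge, both endpoints lie together in some bag; and for every vertex, the bags containing it form a connected subtree. Here edge (11,8) lies in no bag, so the decomposition is invalid.

No — edge (11,8) lies in no bag.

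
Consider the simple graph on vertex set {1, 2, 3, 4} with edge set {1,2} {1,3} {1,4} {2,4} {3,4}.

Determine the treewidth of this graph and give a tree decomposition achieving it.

Each bag holds 3 vertices, so the decomposition has width 2, which upper-bounds the treewidth. On the other hand G contains the 3-clique {1, 2, 4}. A clique must lie in a single bag of any decomposition, so no decomposition can have width below 2. The upper and lower bounds meet at 2, so that is the treewidth.

Treewidth 2.
Bags: B1 = {1, 3, 4}  B2 = {1, 2, 4}
Tree: B1–B2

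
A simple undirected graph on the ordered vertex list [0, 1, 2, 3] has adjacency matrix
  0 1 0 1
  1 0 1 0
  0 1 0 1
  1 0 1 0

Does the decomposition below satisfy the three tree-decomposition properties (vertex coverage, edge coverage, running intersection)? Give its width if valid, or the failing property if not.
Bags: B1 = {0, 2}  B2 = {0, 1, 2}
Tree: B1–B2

A tree decomposition must satisfy three properties: every vertex lies in some bag; for every edge, both endpoints lie together in some bag; and for every vertex, the bags containing it form a connected subtree. Here vertex 3 appears in no bag, so the decomposition is invalid.

No — vertex 3 appears in no bag.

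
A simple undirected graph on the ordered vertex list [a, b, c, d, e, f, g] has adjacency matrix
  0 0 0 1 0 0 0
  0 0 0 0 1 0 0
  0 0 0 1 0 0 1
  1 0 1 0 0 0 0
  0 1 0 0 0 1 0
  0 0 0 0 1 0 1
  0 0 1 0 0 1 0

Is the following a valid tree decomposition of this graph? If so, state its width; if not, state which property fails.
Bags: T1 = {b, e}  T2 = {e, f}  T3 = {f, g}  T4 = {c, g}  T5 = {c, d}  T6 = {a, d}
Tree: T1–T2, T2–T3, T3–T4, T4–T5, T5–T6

Checking the three conditions: (i) the bags cover all of {a, b, c, d, e, f, g}; (ii) for each edge, some bag contains both endpoints; (iii) the bags containing any fixed vertex form a subtree. All hold, so the decomposition is valid with width 2 − 1 = 1.

Yes; width 1.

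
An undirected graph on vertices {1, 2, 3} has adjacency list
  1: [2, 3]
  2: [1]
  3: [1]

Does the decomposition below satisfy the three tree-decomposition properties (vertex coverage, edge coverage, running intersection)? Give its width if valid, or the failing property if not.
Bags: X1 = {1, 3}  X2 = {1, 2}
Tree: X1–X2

Yes; width 1.

Every vertex of G appears in some bag (union = {1, 2, 3}); every edge is covered by a bag; and for each vertex v the set of bags containing v is connected in the bag tree. The decomposition is therefore valid. The largest bag has 2 vertices, so the width is 1.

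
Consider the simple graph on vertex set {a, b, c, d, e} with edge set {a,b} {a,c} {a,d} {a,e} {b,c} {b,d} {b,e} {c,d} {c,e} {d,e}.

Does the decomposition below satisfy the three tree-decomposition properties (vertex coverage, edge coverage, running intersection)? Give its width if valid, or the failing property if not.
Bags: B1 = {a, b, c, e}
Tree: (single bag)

A tree decomposition must satisfy three properties: every vertex lies in some bag; for every edge, both endpoints lie together in some bag; and for every vertex, the bags containing it form a connected subtree. Here vertex d appears in no bag, so the decomposition is invalid.

No — vertex d appears in no bag.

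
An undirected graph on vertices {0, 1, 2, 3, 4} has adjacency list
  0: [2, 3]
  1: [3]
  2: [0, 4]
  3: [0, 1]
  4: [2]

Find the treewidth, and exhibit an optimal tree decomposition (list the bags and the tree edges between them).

Each bag holds 2 vertices, so the decomposition has width 1, which upper-bounds the treewidth. Any graph with an edge has treewidth ≥ 1, and G has the edge 3–0. The upper and lower bounds meet at 1, so that is the treewidth.

Treewidth 1.
One optimal decomposition is:
Bags: B1 = {0, 3}  B2 = {0, 2}  B3 = {2, 4}  B4 = {1, 3}
Tree: B1–B2, B2–B3, B1–B4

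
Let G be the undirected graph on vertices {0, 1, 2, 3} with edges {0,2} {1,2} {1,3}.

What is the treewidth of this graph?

A width-1 tree decomposition is:
Bags: B1 = {1, 3}  B2 = {1, 2}  B3 = {0, 2}
Tree: B1–B2, B2–B3
Each bag holds 2 vertices, so the decomposition has width 1, which upper-bounds the treewidth. Since G has at least one edge (e.g. 3–1), it is not an edgeless graph, so tw(G) ≥ 1. Combining the bounds, tw(G) = 1.

1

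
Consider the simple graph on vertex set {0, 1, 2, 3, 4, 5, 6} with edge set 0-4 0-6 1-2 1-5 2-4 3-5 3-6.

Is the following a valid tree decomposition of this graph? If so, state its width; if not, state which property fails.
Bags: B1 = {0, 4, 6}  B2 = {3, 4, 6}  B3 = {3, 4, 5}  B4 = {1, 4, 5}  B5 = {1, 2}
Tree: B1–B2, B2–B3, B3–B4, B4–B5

A tree decomposition must satisfy three properties: every vertex lies in some bag; for every edge, both endpoints lie together in some bag; and for every vertex, the bags containing it form a connected subtree. Here edge (4,2) lies in no bag, so the decomposition is invalid.

No — edge (4,2) lies in no bag.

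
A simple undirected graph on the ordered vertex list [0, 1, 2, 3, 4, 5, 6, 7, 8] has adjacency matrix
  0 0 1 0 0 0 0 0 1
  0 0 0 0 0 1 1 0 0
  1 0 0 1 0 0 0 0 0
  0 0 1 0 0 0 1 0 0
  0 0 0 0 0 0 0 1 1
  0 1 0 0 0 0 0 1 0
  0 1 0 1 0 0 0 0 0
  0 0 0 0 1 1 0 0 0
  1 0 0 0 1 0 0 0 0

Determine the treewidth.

A width-2 tree decomposition is:
Bags: B1 = {2, 3, 6}  B2 = {1, 2, 6}  B3 = {1, 2, 5}  B4 = {2, 5, 7}  B5 = {2, 4, 7}  B6 = {2, 4, 8}  B7 = {0, 2, 8}
Tree: B1–B2, B2–B3, B3–B4, B4–B5, B5–B6, B6–B7
The largest bag has 3 vertices, giving width 2; this decomposition certifies tw(G) ≤ 2. For the lower bound, G contains the cycle 2–3–6–1–5–7–4–8–0–2, so G is not a forest; only forests have treewidth ≤ 1, hence tw(G) ≥ 2. Therefore the treewidth is 2.

2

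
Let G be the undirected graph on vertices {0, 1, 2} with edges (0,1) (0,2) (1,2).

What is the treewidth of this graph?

A width-2 tree decomposition is:
Bags: B1 = {0, 1, 2}
Tree: (single bag)
A single bag containing all 3 vertices is trivially a valid decomposition of width 2. On the other hand G contains the 3-clique {0, 1, 2}. A clique must lie in a single bag of any decomposition, so no decomposition can have width below 2. The upper and lower bounds meet at 2, so that is the treewidth.

2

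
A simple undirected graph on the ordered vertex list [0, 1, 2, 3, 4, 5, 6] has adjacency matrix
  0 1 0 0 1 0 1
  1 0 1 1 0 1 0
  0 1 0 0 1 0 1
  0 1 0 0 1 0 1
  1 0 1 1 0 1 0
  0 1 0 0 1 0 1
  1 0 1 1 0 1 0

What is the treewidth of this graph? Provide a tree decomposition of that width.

Treewidth 3.
One optimal decomposition is:
Bags: B1 = {1, 4, 5, 6}  B2 = {1, 3, 4, 6}  B3 = {0, 1, 4, 6}  B4 = {1, 2, 4, 6}
Tree: B1–B2, B2–B3, B3–B4

Every bag has size at most 4, so the width is 4 − 1 = 3 and tw(G) ≤ 3. For the lower bound: the 4 vertex sets {5,6}, {1,3}, {4}, {0} are disjoint, each induces a connected subgraph, and every pair is joined by at least one edge of G. Contracting each set to a single vertex therefore yields K_{4} as a minor, and since treewidth is minor-monotone, tw(G) ≥ tw(K_{4}) = 3. Hence tw(G) = 3 exactly.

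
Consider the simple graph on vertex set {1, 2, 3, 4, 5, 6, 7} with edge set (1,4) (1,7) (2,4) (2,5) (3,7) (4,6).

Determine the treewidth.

A width-1 tree decomposition is:
Bags: B1 = {2, 4}  B2 = {1, 4}  B3 = {2, 5}  B4 = {1, 7}  B5 = {4, 6}  B6 = {3, 7}
Tree: B1–B2, B1–B3, B2–B4, B1–B5, B4–B6
The largest bag has 2 vertices, giving width 1; this decomposition certifies tw(G) ≤ 1. Since G has at least one edge (e.g. 4–2), it is not an edgeless graph, so tw(G) ≥ 1. Therefore the treewidth is 1.

1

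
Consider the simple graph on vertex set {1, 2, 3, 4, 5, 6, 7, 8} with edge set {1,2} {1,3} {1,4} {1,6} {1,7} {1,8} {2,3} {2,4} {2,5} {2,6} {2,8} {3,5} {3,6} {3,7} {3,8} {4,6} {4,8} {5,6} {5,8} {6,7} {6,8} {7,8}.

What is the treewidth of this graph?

4

A width-4 tree decomposition is:
Bags: B1 = {1, 2, 4, 6, 8}  B2 = {1, 2, 3, 6, 8}  B3 = {1, 3, 6, 7, 8}  B4 = {2, 3, 5, 6, 8}
Tree: B1–B2, B2–B3, B2–B4
Every bag has size at most 5, so the width is 5 − 1 = 4 and tw(G) ≤ 4. For the lower bound, the 5 vertices {1, 2, 3, 6, 8} are pairwise adjacent, and any tree decomposition puts a clique entirely inside one bag — forcing width ≥ 4. The upper and lower bounds meet at 4, so that is the treewidth.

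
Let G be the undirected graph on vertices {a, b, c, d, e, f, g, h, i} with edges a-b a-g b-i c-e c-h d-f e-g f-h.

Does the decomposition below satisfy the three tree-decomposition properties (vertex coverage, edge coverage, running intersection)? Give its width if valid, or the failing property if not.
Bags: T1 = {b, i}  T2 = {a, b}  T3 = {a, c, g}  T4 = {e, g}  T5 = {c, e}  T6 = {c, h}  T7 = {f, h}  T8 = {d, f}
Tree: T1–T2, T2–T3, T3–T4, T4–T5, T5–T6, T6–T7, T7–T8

A tree decomposition must satisfy three properties: every vertex lies in some bag; for every edge, both endpoints lie together in some bag; and for every vertex, the bags containing it form a connected subtree. Here bags containing vertex c are not connected in the tree, so the decomposition is invalid.

No — bags containing vertex c are not connected in the tree.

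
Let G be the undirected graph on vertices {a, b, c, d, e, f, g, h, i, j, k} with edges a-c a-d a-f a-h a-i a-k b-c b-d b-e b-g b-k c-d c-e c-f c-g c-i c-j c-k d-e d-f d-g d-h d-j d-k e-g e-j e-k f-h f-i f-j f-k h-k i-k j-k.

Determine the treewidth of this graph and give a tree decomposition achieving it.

Every bag has size at most 5, so the width is 5 − 1 = 4 and tw(G) ≤ 4. For the lower bound, the 5 vertices {b, c, d, e, g} are pairwise adjacent, and any tree decomposition puts a clique entirely inside one bag — forcing width ≥ 4. The upper and lower bounds meet at 4, so that is the treewidth.

Treewidth 4.
One such decomposition:
Bags: B1 = {a, c, d, f, k}  B2 = {c, d, f, j, k}  B3 = {c, d, e, j, k}  B4 = {b, c, d, e, k}  B5 = {a, d, f, h, k}  B6 = {a, c, f, i, k}  B7 = {b, c, d, e, g}
Tree: B1–B2, B2–B3, B3–B4, B1–B5, B1–B6, B4–B7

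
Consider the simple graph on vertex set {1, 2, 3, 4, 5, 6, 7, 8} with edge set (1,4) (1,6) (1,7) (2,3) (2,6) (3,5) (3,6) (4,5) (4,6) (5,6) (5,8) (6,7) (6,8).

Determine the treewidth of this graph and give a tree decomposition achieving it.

The largest bag has 3 vertices, giving width 2; this decomposition certifies tw(G) ≤ 2. For the lower bound, the 3 vertices {1, 4, 6} are pairwise adjacent, and any tree decomposition puts a clique entirely inside one bag — forcing width ≥ 2. The upper and lower bounds meet at 2, so that is the treewidth.

Treewidth 2.
One optimal decomposition is:
Bags: B1 = {5, 6, 8}  B2 = {4, 5, 6}  B3 = {3, 5, 6}  B4 = {2, 3, 6}  B5 = {1, 4, 6}  B6 = {1, 6, 7}
Tree: B1–B2, B1–B3, B3–B4, B2–B5, B5–B6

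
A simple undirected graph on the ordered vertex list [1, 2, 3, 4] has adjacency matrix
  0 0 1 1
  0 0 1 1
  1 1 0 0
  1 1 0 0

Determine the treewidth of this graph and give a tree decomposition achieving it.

The largest bag has 3 vertices, giving width 2; this decomposition certifies tw(G) ≤ 2. The edges 4–1–3–2–4 form a cycle, so G is not a tree and its treewidth is at least 2. Therefore the treewidth is 2.

Treewidth 2.
Bags: B1 = {1, 3, 4}  B2 = {2, 3, 4}
Tree: B1–B2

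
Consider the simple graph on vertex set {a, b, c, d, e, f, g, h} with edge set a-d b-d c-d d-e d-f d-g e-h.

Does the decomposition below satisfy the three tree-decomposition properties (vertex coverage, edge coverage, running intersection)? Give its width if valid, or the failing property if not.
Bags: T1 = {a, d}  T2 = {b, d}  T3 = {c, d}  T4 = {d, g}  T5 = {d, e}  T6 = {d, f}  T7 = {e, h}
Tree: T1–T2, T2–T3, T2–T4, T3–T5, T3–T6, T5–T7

Checking the three conditions: (i) the bags cover all of {a, b, c, d, e, f, g, h}; (ii) for each edge, some bag contains both endpoints; (iii) the bags containing any fixed vertex form a subtree. All hold, so the decomposition is valid with width 2 − 1 = 1.

Yes; width 1.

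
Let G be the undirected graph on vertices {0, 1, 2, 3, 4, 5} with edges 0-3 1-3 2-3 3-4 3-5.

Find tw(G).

1

A width-1 tree decomposition is:
Bags: B1 = {2, 3}  B2 = {3, 5}  B3 = {1, 3}  B4 = {0, 3}  B5 = {3, 4}
Tree: B1–B2, B2–B3, B2–B4, B3–B5
Each bag holds 2 vertices, so the decomposition has width 1, which upper-bounds the treewidth. G has an edge, so its treewidth is at least 1. The upper and lower bounds meet at 1, so that is the treewidth.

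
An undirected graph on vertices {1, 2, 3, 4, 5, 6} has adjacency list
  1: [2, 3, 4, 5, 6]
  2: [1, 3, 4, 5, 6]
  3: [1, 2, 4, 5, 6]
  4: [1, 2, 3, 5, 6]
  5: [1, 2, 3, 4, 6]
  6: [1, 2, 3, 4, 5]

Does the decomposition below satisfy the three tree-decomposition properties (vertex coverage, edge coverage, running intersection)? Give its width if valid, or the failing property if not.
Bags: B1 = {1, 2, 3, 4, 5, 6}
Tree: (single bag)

Every vertex of G appears in some bag (union = {1, 2, 3, 4, 5, 6}); every edge is covered by a bag; and for each vertex v the set of bags containing v is connected in the bag tree. The decomposition is therefore valid. The largest bag has 6 vertices, so the width is 5.

Yes; width 5.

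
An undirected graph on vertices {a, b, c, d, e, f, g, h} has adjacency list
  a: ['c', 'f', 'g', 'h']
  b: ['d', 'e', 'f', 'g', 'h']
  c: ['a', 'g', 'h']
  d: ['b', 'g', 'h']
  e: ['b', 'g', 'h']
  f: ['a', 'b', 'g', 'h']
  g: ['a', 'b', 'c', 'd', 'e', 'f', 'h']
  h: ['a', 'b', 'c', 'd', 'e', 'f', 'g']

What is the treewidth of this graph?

A width-3 tree decomposition is:
Bags: B1 = {b, d, g, h}  B2 = {b, f, g, h}  B3 = {b, e, g, h}  B4 = {a, f, g, h}  B5 = {a, c, g, h}
Tree: B1–B2, B2–B3, B2–B4, B4–B5
The largest bag has 4 vertices, giving width 3; this decomposition certifies tw(G) ≤ 3. Conversely, {a, c, g, h} is a clique of size 4, and the vertices of any clique must share a bag in every tree decomposition; so some bag has ≥ 4 vertices and tw(G) ≥ 3. Hence tw(G) = 3 exactly.

3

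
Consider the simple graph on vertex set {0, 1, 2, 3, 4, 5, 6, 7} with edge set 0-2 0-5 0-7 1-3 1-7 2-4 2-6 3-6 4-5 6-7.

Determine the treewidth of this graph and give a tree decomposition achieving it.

Treewidth 2.
One optimal decomposition is:
Bags: B1 = {0, 4, 5}  B2 = {0, 2, 4}  B3 = {0, 2, 7}  B4 = {2, 6, 7}  B5 = {1, 6, 7}  B6 = {1, 3, 6}
Tree: B1–B2, B2–B3, B3–B4, B4–B5, B5–B6

Each bag holds 3 vertices, so the decomposition has width 2, which upper-bounds the treewidth. For the lower bound, G contains the cycle 5–4–2–0–5, so G is not a forest; only forests have treewidth ≤ 1, hence tw(G) ≥ 2. The upper and lower bounds meet at 2, so that is the treewidth.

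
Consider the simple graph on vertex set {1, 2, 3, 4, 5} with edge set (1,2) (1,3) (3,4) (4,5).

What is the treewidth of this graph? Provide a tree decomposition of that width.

Treewidth 1.
One optimal decomposition is:
Bags: B1 = {1, 2}  B2 = {1, 3}  B3 = {3, 4}  B4 = {4, 5}
Tree: B1–B2, B2–B3, B3–B4

The largest bag has 2 vertices, giving width 1; this decomposition certifies tw(G) ≤ 1. G has an edge, so its treewidth is at least 1. Hence tw(G) = 1 exactly.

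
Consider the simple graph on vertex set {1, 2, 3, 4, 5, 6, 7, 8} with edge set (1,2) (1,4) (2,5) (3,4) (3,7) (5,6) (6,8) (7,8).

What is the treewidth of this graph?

A width-2 tree decomposition is:
Bags: B1 = {2, 5, 6}  B2 = {1, 2, 6}  B3 = {1, 4, 6}  B4 = {3, 4, 6}  B5 = {3, 6, 7}  B6 = {6, 7, 8}
Tree: B1–B2, B2–B3, B3–B4, B4–B5, B5–B6
Every bag has size at most 3, so the width is 3 − 1 = 2 and tw(G) ≤ 2. The edges 6–5–2–1–4–3–7–8–6 form a cycle, so G is not a tree and its treewidth is at least 2. Combining the bounds, tw(G) = 2.

2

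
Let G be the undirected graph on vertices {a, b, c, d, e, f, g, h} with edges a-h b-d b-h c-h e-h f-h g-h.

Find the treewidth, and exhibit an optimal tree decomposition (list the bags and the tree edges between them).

Each bag holds 2 vertices, so the decomposition has width 1, which upper-bounds the treewidth. G has an edge, so its treewidth is at least 1. Therefore the treewidth is 1.

Treewidth 1.
One such decomposition:
Bags: B1 = {a, h}  B2 = {f, h}  B3 = {c, h}  B4 = {b, h}  B5 = {b, d}  B6 = {g, h}  B7 = {e, h}
Tree: B1–B2, B2–B3, B3–B4, B4–B5, B4–B6, B3–B7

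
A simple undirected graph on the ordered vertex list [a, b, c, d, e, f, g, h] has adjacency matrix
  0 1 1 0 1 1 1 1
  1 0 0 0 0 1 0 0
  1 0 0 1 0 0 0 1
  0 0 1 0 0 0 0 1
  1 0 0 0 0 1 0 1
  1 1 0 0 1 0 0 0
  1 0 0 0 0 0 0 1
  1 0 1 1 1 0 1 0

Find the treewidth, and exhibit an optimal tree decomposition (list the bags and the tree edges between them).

The largest bag has 3 vertices, giving width 2; this decomposition certifies tw(G) ≤ 2. On the other hand G contains the 3-clique {c, d, h}. A clique must lie in a single bag of any decomposition, so no decomposition can have width below 2. Hence tw(G) = 2 exactly.

Treewidth 2.
One such decomposition:
Bags: B1 = {a, e, h}  B2 = {a, e, f}  B3 = {a, c, h}  B4 = {c, d, h}  B5 = {a, g, h}  B6 = {a, b, f}
Tree: B1–B2, B1–B3, B3–B4, B1–B5, B2–B6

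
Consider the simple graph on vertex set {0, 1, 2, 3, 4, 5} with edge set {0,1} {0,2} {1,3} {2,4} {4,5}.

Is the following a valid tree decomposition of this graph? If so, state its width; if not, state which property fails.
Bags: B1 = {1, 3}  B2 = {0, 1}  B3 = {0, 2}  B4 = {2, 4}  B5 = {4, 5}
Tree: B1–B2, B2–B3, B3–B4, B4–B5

Every vertex of G appears in some bag (union = {0, 1, 2, 3, 4, 5}); every edge is covered by a bag; and for each vertex v the set of bags containing v is connected in the bag tree. The decomposition is therefore valid. The largest bag has 2 vertices, so the width is 1.

Yes; width 1.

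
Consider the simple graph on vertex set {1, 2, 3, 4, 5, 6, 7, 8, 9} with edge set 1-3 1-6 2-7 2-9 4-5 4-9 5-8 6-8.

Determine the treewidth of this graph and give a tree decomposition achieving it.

Each bag holds 2 vertices, so the decomposition has width 1, which upper-bounds the treewidth. Any graph with an edge has treewidth ≥ 1, and G has the edge 7–2. The upper and lower bounds meet at 1, so that is the treewidth.

Treewidth 1.
One optimal decomposition is:
Bags: B1 = {2, 7}  B2 = {2, 9}  B3 = {4, 9}  B4 = {4, 5}  B5 = {5, 8}  B6 = {6, 8}  B7 = {1, 6}  B8 = {1, 3}
Tree: B1–B2, B2–B3, B3–B4, B4–B5, B5–B6, B6–B7, B7–B8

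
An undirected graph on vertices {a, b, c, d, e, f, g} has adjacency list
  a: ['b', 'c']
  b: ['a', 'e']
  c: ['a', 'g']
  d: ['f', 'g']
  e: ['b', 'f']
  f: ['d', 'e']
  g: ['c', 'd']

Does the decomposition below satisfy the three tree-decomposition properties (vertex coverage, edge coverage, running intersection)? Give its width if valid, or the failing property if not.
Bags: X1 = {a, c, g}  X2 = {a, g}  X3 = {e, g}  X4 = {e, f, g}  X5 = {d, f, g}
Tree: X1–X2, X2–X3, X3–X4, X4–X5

No — vertex b appears in no bag.

A tree decomposition must satisfy three properties: every vertex lies in some bag; for every edge, both endpoints lie together in some bag; and for every vertex, the bags containing it form a connected subtree. Here vertex b appears in no bag, so the decomposition is invalid.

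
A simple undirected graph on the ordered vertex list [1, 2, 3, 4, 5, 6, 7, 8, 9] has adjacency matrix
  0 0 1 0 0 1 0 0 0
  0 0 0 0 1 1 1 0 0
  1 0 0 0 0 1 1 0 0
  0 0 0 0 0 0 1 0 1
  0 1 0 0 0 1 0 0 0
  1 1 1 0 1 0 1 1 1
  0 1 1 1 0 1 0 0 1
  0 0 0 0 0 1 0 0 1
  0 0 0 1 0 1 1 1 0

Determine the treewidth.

A width-2 tree decomposition is:
Bags: B1 = {6, 7, 9}  B2 = {2, 6, 7}  B3 = {3, 6, 7}  B4 = {6, 8, 9}  B5 = {1, 3, 6}  B6 = {2, 5, 6}  B7 = {4, 7, 9}
Tree: B1–B2, B2–B3, B1–B4, B3–B5, B2–B6, B1–B7
The largest bag has 3 vertices, giving width 2; this decomposition certifies tw(G) ≤ 2. On the other hand G contains the 3-clique {4, 7, 9}. A clique must lie in a single bag of any decomposition, so no decomposition can have width below 2. Combining the bounds, tw(G) = 2.

2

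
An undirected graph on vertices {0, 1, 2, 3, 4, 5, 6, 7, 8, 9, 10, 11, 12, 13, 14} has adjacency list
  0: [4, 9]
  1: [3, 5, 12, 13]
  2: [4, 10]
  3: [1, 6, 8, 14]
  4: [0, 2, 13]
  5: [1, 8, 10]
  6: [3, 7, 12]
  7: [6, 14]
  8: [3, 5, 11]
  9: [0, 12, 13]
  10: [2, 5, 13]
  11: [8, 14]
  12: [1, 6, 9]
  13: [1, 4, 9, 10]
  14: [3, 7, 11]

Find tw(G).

3

A width-3 tree decomposition is:
Bags: B1 = {0, 2, 4, 10}  B2 = {0, 4, 10, 13}  B3 = {0, 9, 10, 13}  B4 = {5, 9, 10, 13}  B5 = {1, 5, 9, 13}  B6 = {1, 5, 9, 12}  B7 = {1, 5, 8, 12}  B8 = {1, 3, 8, 12}  B9 = {3, 6, 8, 12}  B10 = {3, 6, 8, 11}  B11 = {3, 6, 11, 14}  B12 = {6, 7, 11, 14}
Tree: B1–B2, B2–B3, B3–B4, B4–B5, B5–B6, B6–B7, B7–B8, B8–B9, B9–B10, B10–B11, B11–B12
Each bag holds 4 vertices, so the decomposition has width 3, which upper-bounds the treewidth. For the lower bound: the 4 vertex sets {0,2,4}, {10}, {13}, {1,5,9,12} are disjoint, each induces a connected subgraph, and every pair is joined by at least one edge of G. Contracting each set to a single vertex therefore yields K_{4} as a minor, and since treewidth is minor-monotone, tw(G) ≥ tw(K_{4}) = 3. Therefore the treewidth is 3.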